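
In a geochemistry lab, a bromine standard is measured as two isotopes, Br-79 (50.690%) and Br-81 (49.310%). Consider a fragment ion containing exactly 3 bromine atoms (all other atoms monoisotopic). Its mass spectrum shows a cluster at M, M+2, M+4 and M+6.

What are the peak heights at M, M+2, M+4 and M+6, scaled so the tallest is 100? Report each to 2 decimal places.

The 3 Br atoms are independent, so intensities follow the terms of (0.50690 + 0.49310)^3.
P(M) = 0.50690^3 = 0.130247
P(M+2) = 3 × 0.50690^2 × 0.49310^1 = 0.380103
P(M+4) = 3 × 0.50690^1 × 0.49310^2 = 0.369755
P(M+6) = 0.49310^3 = 0.119896
The M+2 peak is largest (0.380103); scaling to 100 gives 34.27 : 100.00 : 97.28 : 31.54.

34.27 : 100.00 : 97.28 : 31.54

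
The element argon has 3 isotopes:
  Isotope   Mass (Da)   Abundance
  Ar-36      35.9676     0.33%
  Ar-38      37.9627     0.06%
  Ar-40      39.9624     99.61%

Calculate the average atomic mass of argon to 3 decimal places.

Ar = Σ fᵢ·mᵢ = 0.0033 × 35.9676 + 0.0006 × 37.9627 + 0.9961 × 39.9624
= 0.11869 + 0.02278 + 39.80655 = 39.94802 Da

39.948 Da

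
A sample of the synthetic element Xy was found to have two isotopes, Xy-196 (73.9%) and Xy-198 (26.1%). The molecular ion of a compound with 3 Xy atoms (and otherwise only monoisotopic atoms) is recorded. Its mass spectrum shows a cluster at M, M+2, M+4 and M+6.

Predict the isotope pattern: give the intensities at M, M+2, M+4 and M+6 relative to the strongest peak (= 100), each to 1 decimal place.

94.4 : 100.0 : 35.3 : 4.2

The 3 Xy atoms are independent, so intensities follow the terms of (0.739 + 0.261)^3.
P(M) = 0.739^3 = 0.403583
P(M+2) = 3 × 0.739^2 × 0.261^1 = 0.427613
P(M+4) = 3 × 0.739^1 × 0.261^2 = 0.151024
P(M+6) = 0.261^3 = 0.017780
The M+2 peak is largest (0.427613); scaling to 100 gives 94.4 : 100.0 : 35.3 : 4.2.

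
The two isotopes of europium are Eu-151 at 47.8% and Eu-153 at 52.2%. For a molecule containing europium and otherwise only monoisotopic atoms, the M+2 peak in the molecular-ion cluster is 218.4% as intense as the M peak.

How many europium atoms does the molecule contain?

2

With n Eu atoms, P(M+2)/P(M) = C(n,1)·p^(n−1)q / p^n = n·q/p = n · 0.522/0.478.
n = 2.184 × 0.478/0.522 = 2.00 ≈ 2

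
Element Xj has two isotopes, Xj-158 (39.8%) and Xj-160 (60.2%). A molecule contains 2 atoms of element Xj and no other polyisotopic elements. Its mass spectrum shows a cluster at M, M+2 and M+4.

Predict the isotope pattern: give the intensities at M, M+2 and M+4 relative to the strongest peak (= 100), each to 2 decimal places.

Expanding (0.398 + 0.602)^2:
P(M) = 0.398^2 = 0.158404
P(M+2) = 2 × 0.398^1 × 0.602^1 = 0.479192
P(M+4) = 0.602^2 = 0.362404
The M+2 peak is largest (0.479192); scaling to 100 gives 33.06 : 100.00 : 75.63.

33.06 : 100.00 : 75.63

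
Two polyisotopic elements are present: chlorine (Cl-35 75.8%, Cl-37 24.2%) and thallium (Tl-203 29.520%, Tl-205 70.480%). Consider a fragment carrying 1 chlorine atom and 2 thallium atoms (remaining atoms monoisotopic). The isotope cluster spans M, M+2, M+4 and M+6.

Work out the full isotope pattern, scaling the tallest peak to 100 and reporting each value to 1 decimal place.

Chlorine pattern (n=1): 0.7580 : 0.2420
Thallium pattern (n=2): 0.08714304 : 0.41611392 : 0.49674304
Convolve the two distributions (both contribute in 2-u steps):
  M: 0.7580×0.08714304 = 0.066054
  M+2: 0.7580×0.41611392 + 0.2420×0.08714304 = 0.336503
  M+4: 0.7580×0.49674304 + 0.2420×0.41611392 = 0.477231
  M+6: 0.2420×0.49674304 = 0.120212
Scale to base peak (0.477231) = 100: 13.8 : 70.5 : 100.0 : 25.2

13.8 : 70.5 : 100.0 : 25.2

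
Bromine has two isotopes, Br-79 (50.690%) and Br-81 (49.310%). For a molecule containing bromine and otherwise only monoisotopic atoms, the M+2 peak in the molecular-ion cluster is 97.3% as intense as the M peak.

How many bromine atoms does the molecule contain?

With n Br atoms, P(M+2)/P(M) = C(n,1)·p^(n−1)q / p^n = n·q/p = n · 0.49310/0.50690.
n = 0.973 × 0.50690/0.49310 = 1.00 ≈ 1

1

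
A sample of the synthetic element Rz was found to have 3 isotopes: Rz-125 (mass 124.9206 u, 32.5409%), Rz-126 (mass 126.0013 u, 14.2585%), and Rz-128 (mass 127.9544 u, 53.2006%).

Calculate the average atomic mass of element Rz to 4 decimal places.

Ar = Σ fᵢ·mᵢ = 0.325409 × 124.9206 + 0.142585 × 126.0013 + 0.532006 × 127.9544
= 40.65029 + 17.96590 + 68.07251 = 126.68870 u

126.6887 u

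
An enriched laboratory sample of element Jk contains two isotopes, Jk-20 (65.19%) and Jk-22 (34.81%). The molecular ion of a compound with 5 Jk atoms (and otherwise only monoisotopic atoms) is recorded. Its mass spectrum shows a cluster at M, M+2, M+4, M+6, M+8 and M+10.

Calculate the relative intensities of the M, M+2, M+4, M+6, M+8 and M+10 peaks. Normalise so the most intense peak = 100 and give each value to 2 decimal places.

Each Jk atom is independently Jk-20 (p = 0.6519) or Jk-22 (q = 0.3481); the cluster is the binomial expansion (p + q)^5.
P(M) = 0.6519^5 = 0.117735
P(M+2) = 5 × 0.6519^4 × 0.3481^1 = 0.314339
P(M+4) = 10 × 0.6519^3 × 0.3481^2 = 0.335700
P(M+6) = 10 × 0.6519^2 × 0.3481^3 = 0.179256
P(M+8) = 5 × 0.6519^1 × 0.3481^4 = 0.047859
P(M+10) = 0.3481^5 = 0.005111
The M+4 peak is largest (0.335700); scaling to 100 gives 35.07 : 93.64 : 100.00 : 53.40 : 14.26 : 1.52.

35.07 : 93.64 : 100.00 : 53.40 : 14.26 : 1.52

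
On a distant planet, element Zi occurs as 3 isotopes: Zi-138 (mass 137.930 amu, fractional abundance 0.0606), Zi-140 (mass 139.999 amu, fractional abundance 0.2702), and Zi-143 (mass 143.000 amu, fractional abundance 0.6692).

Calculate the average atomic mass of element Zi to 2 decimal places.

141.88 amu

Average mass = Σ (abundance × isotope mass) = 0.0606 × 137.930 + 0.2702 × 139.999 + 0.6692 × 143.000
= 8.3586 + 37.8277 + 95.6956 = 141.8819 amu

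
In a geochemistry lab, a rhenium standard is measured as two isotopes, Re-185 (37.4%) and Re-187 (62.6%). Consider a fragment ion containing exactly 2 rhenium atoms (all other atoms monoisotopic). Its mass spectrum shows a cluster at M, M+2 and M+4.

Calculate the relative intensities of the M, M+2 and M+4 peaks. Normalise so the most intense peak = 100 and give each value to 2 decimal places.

The 2 Re atoms are independent, so intensities follow the terms of (0.374 + 0.626)^2.
P(M) = 0.374^2 = 0.139876
P(M+2) = 2 × 0.374^1 × 0.626^1 = 0.468248
P(M+4) = 0.626^2 = 0.391876
The M+2 peak is largest (0.468248); scaling to 100 gives 29.87 : 100.00 : 83.69.

29.87 : 100.00 : 83.69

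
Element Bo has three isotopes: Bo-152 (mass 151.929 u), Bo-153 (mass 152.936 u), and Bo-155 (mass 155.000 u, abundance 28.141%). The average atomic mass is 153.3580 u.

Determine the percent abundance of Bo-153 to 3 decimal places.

The remaining 71.859% is split between Bo-152 (fraction x) and Bo-153 (fraction 0.71859 − x).
Substituting: 151.929x + 152.936(0.71859 − x) = 109.73945
(151.929 − 152.936)x = -0.15883024  ⇒  x = 0.15773, y = 0.56086
Bo-152: 15.773%, Bo-153: 56.086%.

56.086%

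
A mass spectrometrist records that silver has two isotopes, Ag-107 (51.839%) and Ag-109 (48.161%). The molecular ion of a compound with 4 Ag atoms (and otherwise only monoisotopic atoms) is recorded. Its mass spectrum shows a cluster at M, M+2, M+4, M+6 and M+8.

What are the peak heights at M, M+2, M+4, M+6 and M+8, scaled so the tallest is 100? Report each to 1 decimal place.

19.3 : 71.8 : 100.0 : 61.9 : 14.4

The 4 Ag atoms are independent, so intensities follow the terms of (0.51839 + 0.48161)^4.
P(M) = 0.51839^4 = 0.072215
P(M+2) = 4 × 0.51839^3 × 0.48161^1 = 0.268365
P(M+4) = 6 × 0.51839^2 × 0.48161^2 = 0.373986
P(M+6) = 4 × 0.51839^1 × 0.48161^3 = 0.231634
P(M+8) = 0.48161^4 = 0.053800
The M+4 peak is largest (0.373986); scaling to 100 gives 19.3 : 71.8 : 100.0 : 61.9 : 14.4.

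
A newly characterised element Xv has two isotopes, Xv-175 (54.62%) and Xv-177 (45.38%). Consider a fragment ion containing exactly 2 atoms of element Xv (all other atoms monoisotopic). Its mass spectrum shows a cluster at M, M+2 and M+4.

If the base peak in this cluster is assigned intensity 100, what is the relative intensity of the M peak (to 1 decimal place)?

Term probabilities: M 0.2983, M+2 0.4957, M+4 0.2059. Base peak = M+2.
P(M+2) = C(2,1) × 0.5462^1 × 0.4538^1 = 2 × 0.5462 × 0.4538 = 0.495731 (base)
P(M) = C(2,0) × 0.5462^2 × 0.4538^0 = 1 × 0.29833444 × 1.0000 = 0.298334
Relative intensity = 0.298334 / 0.495731 × 100 = 60.2

60.2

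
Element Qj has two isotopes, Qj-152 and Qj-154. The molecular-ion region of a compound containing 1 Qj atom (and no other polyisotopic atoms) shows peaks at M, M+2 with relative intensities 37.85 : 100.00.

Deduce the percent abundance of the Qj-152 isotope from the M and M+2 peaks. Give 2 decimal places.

Write p for the Qj-152 fraction. I(M+2)/I(M) = [C(1,1)·p^0·(1−p)] / p^1 = 1·(1−p)/p = 100.00/37.85 = 2.6420
(1−p)/p = 2.6420/1 = 2.6420  ⇒  p = 1/(1 + 2.6420) = 0.2746
Qj-152: 27.46%, Qj-154: 72.54%.

27.46%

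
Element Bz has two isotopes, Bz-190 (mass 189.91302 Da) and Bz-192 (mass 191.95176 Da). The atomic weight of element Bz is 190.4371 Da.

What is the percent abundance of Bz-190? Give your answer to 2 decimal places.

With x = fraction of Bz-190 (so Bz-192 is 1 − x):
189.91302·x + 191.95176·(1 − x) = 190.4371
(189.91302 − 191.95176)·x = 190.4371 − 191.95176
x = -1.51466 / -2.03874 = 0.74294 → 74.29% Bz-190, 25.71% Bz-192.

74.29%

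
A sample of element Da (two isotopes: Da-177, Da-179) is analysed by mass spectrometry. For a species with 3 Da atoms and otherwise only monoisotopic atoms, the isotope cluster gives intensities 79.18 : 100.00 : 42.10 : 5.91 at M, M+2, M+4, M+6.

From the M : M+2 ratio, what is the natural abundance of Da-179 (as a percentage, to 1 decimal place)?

Write p for the Da-177 fraction. I(M+2)/I(M) = [C(3,1)·p^2·(1−p)] / p^3 = 3·(1−p)/p = 100.00/79.18 = 1.2629
(1−p)/p = 1.2629/3 = 0.4210  ⇒  p = 1/(1 + 0.4210) = 0.7037
Da-177: 70.4%, Da-179: 29.6%.

29.6%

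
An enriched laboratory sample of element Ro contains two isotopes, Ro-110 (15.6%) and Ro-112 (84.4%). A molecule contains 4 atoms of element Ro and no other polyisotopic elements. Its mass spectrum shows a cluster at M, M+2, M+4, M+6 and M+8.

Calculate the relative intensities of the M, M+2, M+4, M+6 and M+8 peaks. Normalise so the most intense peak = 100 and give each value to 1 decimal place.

0.1 : 2.5 : 20.5 : 73.9 : 100.0

Expanding (0.156 + 0.844)^4:
P(M) = 0.156^4 = 0.000592
P(M+2) = 4 × 0.156^3 × 0.844^1 = 0.012817
P(M+4) = 6 × 0.156^2 × 0.844^2 = 0.104012
P(M+6) = 4 × 0.156^1 × 0.844^3 = 0.375156
P(M+8) = 0.844^4 = 0.507423
The M+8 peak is largest (0.507423); scaling to 100 gives 0.1 : 2.5 : 20.5 : 73.9 : 100.0.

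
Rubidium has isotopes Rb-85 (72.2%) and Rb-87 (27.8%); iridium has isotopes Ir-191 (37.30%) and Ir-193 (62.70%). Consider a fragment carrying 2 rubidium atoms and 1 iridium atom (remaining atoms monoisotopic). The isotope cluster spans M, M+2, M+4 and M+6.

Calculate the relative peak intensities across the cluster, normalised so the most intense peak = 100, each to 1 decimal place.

Rubidium pattern (n=2): 0.521284 : 0.401432 : 0.077284
Iridium pattern (n=1): 0.3730 : 0.6270
Convolve the two distributions (both contribute in 2-u steps):
  M: 0.521284×0.3730 = 0.194439
  M+2: 0.521284×0.6270 + 0.401432×0.3730 = 0.476579
  M+4: 0.401432×0.6270 + 0.077284×0.3730 = 0.280525
  M+6: 0.077284×0.6270 = 0.048457
Scale to base peak (0.476579) = 100: 40.8 : 100.0 : 58.9 : 10.2

40.8 : 100.0 : 58.9 : 10.2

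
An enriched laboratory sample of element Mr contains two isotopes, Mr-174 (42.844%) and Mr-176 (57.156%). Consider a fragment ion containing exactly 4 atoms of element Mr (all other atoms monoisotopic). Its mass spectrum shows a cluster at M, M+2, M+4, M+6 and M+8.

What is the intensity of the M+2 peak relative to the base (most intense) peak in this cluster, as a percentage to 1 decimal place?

50.0%

Term probabilities: M 0.0337, M+2 0.1798, M+4 0.3598, M+6 0.3200, M+8 0.1067. Base peak = M+4.
P(M+4) = C(4,2) × 0.42844^2 × 0.57156^2 = 6 × 0.18356083 × 0.32668083 = 0.359795 (base)
P(M+2) = C(4,1) × 0.42844^3 × 0.57156^1 = 4 × 0.0786448 × 0.57156 = 0.179801
Relative intensity = 0.179801 / 0.359795 × 100 = 50.0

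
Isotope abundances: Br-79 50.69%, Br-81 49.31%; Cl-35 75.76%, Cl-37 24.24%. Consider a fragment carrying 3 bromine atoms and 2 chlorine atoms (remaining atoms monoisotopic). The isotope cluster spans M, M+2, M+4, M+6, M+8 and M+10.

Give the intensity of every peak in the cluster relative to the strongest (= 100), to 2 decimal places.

Bromine pattern (n=3): 0.13024674 : 0.3801026 : 0.36975457 : 0.11989609
Chlorine pattern (n=2): 0.57395776 : 0.36728448 : 0.05875776
Convolve the two distributions (both contribute in 2-u steps):
  M: 0.13024674×0.57395776 = 0.074756
  M+2: 0.13024674×0.36728448 + 0.3801026×0.57395776 = 0.266000
  M+4: 0.13024674×0.05875776 + 0.3801026×0.36728448 + 0.36975457×0.57395776 = 0.359482
  M+6: 0.3801026×0.05875776 + 0.36975457×0.36728448 + 0.11989609×0.57395776 = 0.226954
  M+8: 0.36975457×0.05875776 + 0.11989609×0.36728448 = 0.065762
  M+10: 0.11989609×0.05875776 = 0.007045
Scale to base peak (0.359482) = 100: 20.80 : 74.00 : 100.00 : 63.13 : 18.29 : 1.96

20.80 : 74.00 : 100.00 : 63.13 : 18.29 : 1.96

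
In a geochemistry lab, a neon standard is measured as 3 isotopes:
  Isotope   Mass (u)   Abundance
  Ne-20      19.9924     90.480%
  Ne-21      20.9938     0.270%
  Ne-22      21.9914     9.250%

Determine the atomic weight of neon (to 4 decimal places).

Ar = Σ fᵢ·mᵢ = 0.90480 × 19.9924 + 0.00270 × 20.9938 + 0.09250 × 21.9914
= 18.08912 + 0.05668 + 2.03420 = 20.18000 u

20.1800 u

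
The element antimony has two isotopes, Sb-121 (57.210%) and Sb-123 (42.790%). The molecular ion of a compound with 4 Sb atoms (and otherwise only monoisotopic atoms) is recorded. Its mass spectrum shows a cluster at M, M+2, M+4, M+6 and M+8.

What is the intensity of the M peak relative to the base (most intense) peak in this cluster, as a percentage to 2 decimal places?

29.79%

(0.57210 + 0.42790)^4 gives M 0.1071, M+2 0.3205, M+4 0.3596, M+6 0.1793, M+8 0.0335; the largest is M+4.
P(M+4) = C(4,2) × 0.57210^2 × 0.42790^2 = 6 × 0.32729841 × 0.18309841 = 0.359567 (base)
P(M) = C(4,0) × 0.57210^4 × 0.42790^0 = 1 × 0.10712425 × 1.0000 = 0.107124
Relative intensity = 0.107124 / 0.359567 × 100 = 29.79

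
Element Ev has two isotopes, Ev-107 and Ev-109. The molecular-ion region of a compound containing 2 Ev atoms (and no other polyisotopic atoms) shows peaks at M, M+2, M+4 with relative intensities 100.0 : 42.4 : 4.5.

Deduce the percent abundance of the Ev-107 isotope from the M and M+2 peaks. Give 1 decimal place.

Let p = fractional abundance of Ev-107. I(M+2)/I(M) = [C(2,1)·p^1·(1−p)] / p^2 = 2·(1−p)/p = 42.4/100.0 = 0.4240
(1−p)/p = 0.4240/2 = 0.2120  ⇒  p = 1/(1 + 0.2120) = 0.8251
Ev-107: 82.5%, Ev-109: 17.5%.

82.5%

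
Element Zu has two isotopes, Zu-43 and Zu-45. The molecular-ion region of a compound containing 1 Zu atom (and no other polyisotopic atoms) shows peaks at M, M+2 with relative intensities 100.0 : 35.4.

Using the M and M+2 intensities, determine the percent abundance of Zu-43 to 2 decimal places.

If p is the fraction of Zu that is Zu-43, then I(M+2)/I(M) = [C(1,1)·p^0·(1−p)] / p^1 = 1·(1−p)/p = 35.4/100.0 = 0.3540
(1−p)/p = 0.3540/1 = 0.3540  ⇒  p = 1/(1 + 0.3540) = 0.7386
Zu-43: 73.86%, Zu-45: 26.14%.

73.86%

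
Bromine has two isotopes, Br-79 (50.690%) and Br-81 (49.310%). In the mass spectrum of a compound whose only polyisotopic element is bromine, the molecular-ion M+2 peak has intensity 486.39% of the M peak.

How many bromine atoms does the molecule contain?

For n independent Br atoms, I(M+2)/I(M) = n · (abundance Br-81) / (abundance Br-79) = n · 0.49310/0.50690.
n = 4.8639 × 0.50690/0.49310 = 5.00 ≈ 5

5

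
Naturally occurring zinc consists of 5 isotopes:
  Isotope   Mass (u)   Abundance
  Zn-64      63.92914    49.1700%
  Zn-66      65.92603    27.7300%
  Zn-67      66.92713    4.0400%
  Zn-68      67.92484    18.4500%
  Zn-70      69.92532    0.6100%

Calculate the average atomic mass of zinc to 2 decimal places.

The abundance-weighted mean is 0.491700 × 63.92914 + 0.277300 × 65.92603 + 0.040400 × 66.92713 + 0.184500 × 67.92484 + 0.006100 × 69.92532
= 31.433958 + 18.281288 + 2.703856 + 12.532133 + 0.426544 = 65.377779 u

65.38 u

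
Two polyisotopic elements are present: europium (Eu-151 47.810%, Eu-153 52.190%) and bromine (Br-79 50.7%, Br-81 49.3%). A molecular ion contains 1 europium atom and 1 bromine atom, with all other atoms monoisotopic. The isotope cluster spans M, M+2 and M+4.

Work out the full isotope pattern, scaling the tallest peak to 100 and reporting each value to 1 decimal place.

48.4 : 100.0 : 51.4

Europium pattern (n=1): 0.4781 : 0.5219
Bromine pattern (n=1): 0.5070 : 0.4930
Convolve the two distributions (both contribute in 2-u steps):
  M: 0.4781×0.5070 = 0.242397
  M+2: 0.4781×0.4930 + 0.5219×0.5070 = 0.500307
  M+4: 0.5219×0.4930 = 0.257297
Scale to base peak (0.500307) = 100: 48.4 : 100.0 : 51.4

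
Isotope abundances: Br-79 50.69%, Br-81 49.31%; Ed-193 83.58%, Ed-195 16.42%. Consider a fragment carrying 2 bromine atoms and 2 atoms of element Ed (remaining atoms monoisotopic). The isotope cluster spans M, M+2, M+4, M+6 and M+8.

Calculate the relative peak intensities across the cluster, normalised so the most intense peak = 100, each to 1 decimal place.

42.8 : 100.0 : 74.8 : 19.1 : 1.6

Bromine pattern (n=2): 0.25694761 : 0.49990478 : 0.24314761
Element Ed pattern (n=2): 0.69856164 : 0.27447672 : 0.02696164
Convolve the two distributions (both contribute in 2-u steps):
  M: 0.25694761×0.69856164 = 0.179494
  M+2: 0.25694761×0.27447672 + 0.49990478×0.69856164 = 0.419740
  M+4: 0.25694761×0.02696164 + 0.49990478×0.27447672 + 0.24314761×0.69856164 = 0.313994
  M+6: 0.49990478×0.02696164 + 0.24314761×0.27447672 = 0.080217
  M+8: 0.24314761×0.02696164 = 0.006556
Scale to base peak (0.419740) = 100: 42.8 : 100.0 : 74.8 : 19.1 : 1.6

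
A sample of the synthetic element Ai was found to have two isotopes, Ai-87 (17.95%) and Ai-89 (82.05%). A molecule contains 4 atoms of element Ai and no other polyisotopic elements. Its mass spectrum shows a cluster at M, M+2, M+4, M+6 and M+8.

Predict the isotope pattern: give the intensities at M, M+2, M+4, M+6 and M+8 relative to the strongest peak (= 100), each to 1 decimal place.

The 4 Ai atoms are independent, so intensities follow the terms of (0.1795 + 0.8205)^4.
P(M) = 0.1795^4 = 0.001038
P(M+2) = 4 × 0.1795^3 × 0.8205^1 = 0.018982
P(M+4) = 6 × 0.1795^2 × 0.8205^2 = 0.130148
P(M+6) = 4 × 0.1795^1 × 0.8205^3 = 0.396607
P(M+8) = 0.8205^4 = 0.453226
The M+8 peak is largest (0.453226); scaling to 100 gives 0.2 : 4.2 : 28.7 : 87.5 : 100.0.

0.2 : 4.2 : 28.7 : 87.5 : 100.0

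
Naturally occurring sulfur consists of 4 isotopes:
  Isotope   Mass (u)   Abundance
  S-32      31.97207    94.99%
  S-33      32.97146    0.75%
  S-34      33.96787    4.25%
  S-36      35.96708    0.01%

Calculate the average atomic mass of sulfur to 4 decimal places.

Average mass = Σ (abundance × isotope mass) = 0.9499 × 31.97207 + 0.0075 × 32.97146 + 0.0425 × 33.96787 + 0.0001 × 35.96708
= 30.370269 + 0.247286 + 1.443634 + 0.003597 = 32.064786 u

32.0648 u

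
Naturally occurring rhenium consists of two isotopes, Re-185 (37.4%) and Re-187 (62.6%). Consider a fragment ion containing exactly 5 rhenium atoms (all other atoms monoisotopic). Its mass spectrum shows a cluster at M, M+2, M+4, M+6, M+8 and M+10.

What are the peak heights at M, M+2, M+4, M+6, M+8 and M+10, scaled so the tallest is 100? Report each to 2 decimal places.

The 5 Re atoms are independent, so intensities follow the terms of (0.374 + 0.626)^5.
P(M) = 0.374^5 = 0.007317
P(M+2) = 5 × 0.374^4 × 0.626^1 = 0.061239
P(M+4) = 10 × 0.374^3 × 0.626^2 = 0.205005
P(M+6) = 10 × 0.374^2 × 0.626^3 = 0.343136
P(M+8) = 5 × 0.374^1 × 0.626^4 = 0.287170
P(M+10) = 0.626^5 = 0.096133
The M+6 peak is largest (0.343136); scaling to 100 gives 2.13 : 17.85 : 59.74 : 100.00 : 83.69 : 28.02.

2.13 : 17.85 : 59.74 : 100.00 : 83.69 : 28.02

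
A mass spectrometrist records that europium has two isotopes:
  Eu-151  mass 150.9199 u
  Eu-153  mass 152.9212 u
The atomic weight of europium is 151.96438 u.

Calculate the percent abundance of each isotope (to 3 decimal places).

Eu-151: 47.810%, Eu-153: 52.190%

Writing the weighted mean with unknown fraction x of Eu-151:
150.9199·x + 152.9212·(1 − x) = 151.96438
(150.9199 − 152.9212)·x = 151.96438 − 152.9212
x = -0.95682 / -2.0013 = 0.47810 → 47.810% Eu-151, 52.190% Eu-153.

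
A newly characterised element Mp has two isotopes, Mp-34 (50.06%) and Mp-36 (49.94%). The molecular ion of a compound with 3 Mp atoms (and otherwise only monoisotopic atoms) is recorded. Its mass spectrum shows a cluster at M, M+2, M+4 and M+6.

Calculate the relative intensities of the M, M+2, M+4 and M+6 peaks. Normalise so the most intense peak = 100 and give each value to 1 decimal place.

33.4 : 100.0 : 99.8 : 33.2

Each Mp atom is independently Mp-34 (p = 0.5006) or Mp-36 (q = 0.4994); the cluster is the binomial expansion (p + q)^3.
P(M) = 0.5006^3 = 0.125451
P(M+2) = 3 × 0.5006^2 × 0.4994^1 = 0.375449
P(M+4) = 3 × 0.5006^1 × 0.4994^2 = 0.374549
P(M+6) = 0.4994^3 = 0.124551
The M+2 peak is largest (0.375449); scaling to 100 gives 33.4 : 100.0 : 99.8 : 33.2.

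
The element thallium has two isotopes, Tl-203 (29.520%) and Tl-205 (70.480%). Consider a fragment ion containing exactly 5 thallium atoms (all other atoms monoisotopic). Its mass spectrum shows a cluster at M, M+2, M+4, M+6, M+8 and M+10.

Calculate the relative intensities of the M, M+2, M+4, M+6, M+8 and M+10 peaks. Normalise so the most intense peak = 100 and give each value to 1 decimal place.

0.6 : 7.3 : 35.1 : 83.8 : 100.0 : 47.8

The 5 Tl atoms are independent, so intensities follow the terms of (0.29520 + 0.70480)^5.
P(M) = 0.29520^5 = 0.002242
P(M+2) = 5 × 0.29520^4 × 0.70480^1 = 0.026761
P(M+4) = 10 × 0.29520^3 × 0.70480^2 = 0.127785
P(M+6) = 10 × 0.29520^2 × 0.70480^3 = 0.305092
P(M+8) = 5 × 0.29520^1 × 0.70480^4 = 0.364208
P(M+10) = 0.70480^5 = 0.173912
The M+8 peak is largest (0.364208); scaling to 100 gives 0.6 : 7.3 : 35.1 : 83.8 : 100.0 : 47.8.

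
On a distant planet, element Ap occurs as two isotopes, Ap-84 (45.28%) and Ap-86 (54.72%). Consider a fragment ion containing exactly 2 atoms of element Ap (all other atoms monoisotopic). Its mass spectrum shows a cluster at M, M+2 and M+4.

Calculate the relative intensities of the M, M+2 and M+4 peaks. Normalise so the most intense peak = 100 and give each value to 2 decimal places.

41.37 : 100.00 : 60.42

The 2 Ap atoms are independent, so intensities follow the terms of (0.4528 + 0.5472)^2.
P(M) = 0.4528^2 = 0.205028
P(M+2) = 2 × 0.4528^1 × 0.5472^1 = 0.495544
P(M+4) = 0.5472^2 = 0.299428
The M+2 peak is largest (0.495544); scaling to 100 gives 41.37 : 100.00 : 60.42.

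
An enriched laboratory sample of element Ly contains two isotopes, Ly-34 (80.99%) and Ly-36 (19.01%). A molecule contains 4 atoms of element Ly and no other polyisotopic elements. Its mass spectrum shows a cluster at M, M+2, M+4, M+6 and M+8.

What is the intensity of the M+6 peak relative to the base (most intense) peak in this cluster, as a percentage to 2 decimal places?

(0.8099 + 0.1901)^4 gives M 0.4303, M+2 0.4040, M+4 0.1422, M+6 0.0223, M+8 0.0013; the largest is M.
P(M) = C(4,0) × 0.8099^4 × 0.1901^0 = 1 × 0.43025467 × 1.0000 = 0.430255 (base)
P(M+6) = C(4,3) × 0.8099^1 × 0.1901^3 = 4 × 0.8099 × 0.00686984 = 0.022256
Relative intensity = 0.022256 / 0.430255 × 100 = 5.17

5.17%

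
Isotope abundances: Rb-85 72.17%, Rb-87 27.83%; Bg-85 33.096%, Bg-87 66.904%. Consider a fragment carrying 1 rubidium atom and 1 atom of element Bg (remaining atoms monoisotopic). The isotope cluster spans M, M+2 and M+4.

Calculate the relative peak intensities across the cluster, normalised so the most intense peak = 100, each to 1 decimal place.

Rubidium pattern (n=1): 0.7217 : 0.2783
Element Bg pattern (n=1): 0.33096 : 0.66904
Convolve the two distributions (both contribute in 2-u steps):
  M: 0.7217×0.33096 = 0.238854
  M+2: 0.7217×0.66904 + 0.2783×0.33096 = 0.574952
  M+4: 0.2783×0.66904 = 0.186194
Scale to base peak (0.574952) = 100: 41.5 : 100.0 : 32.4

41.5 : 100.0 : 32.4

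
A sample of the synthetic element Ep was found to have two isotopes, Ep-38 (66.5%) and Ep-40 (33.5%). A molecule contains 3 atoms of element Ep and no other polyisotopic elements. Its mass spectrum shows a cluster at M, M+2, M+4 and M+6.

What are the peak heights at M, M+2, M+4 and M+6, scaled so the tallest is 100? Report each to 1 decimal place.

66.2 : 100.0 : 50.4 : 8.5

The 3 Ep atoms are independent, so intensities follow the terms of (0.665 + 0.335)^3.
P(M) = 0.665^3 = 0.294080
P(M+2) = 3 × 0.665^2 × 0.335^1 = 0.444436
P(M+4) = 3 × 0.665^1 × 0.335^2 = 0.223889
P(M+6) = 0.335^3 = 0.037595
The M+2 peak is largest (0.444436); scaling to 100 gives 66.2 : 100.0 : 50.4 : 8.5.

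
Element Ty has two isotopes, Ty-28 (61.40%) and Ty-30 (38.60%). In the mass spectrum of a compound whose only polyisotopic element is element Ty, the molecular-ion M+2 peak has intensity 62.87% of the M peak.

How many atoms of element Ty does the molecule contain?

1

With n Ty atoms, P(M+2)/P(M) = C(n,1)·p^(n−1)q / p^n = n·q/p = n · 0.3860/0.6140.
n = 0.6287 × 0.6140/0.3860 = 1.00 ≈ 1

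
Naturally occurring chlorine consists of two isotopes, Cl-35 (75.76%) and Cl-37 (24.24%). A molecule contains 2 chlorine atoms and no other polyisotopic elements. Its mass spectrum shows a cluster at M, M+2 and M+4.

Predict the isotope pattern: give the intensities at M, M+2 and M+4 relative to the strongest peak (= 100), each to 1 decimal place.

Each Cl atom is independently Cl-35 (p = 0.7576) or Cl-37 (q = 0.2424); the cluster is the binomial expansion (p + q)^2.
P(M) = 0.7576^2 = 0.573958
P(M+2) = 2 × 0.7576^1 × 0.2424^1 = 0.367284
P(M+4) = 0.2424^2 = 0.058758
The M peak is largest (0.573958); scaling to 100 gives 100.0 : 64.0 : 10.2.

100.0 : 64.0 : 10.2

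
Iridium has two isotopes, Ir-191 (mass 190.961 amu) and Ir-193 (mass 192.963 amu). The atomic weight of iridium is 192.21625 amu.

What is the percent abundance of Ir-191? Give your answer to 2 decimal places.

With x = fraction of Ir-191 (so Ir-193 is 1 − x):
190.961·x + 192.963·(1 − x) = 192.21625
(190.961 − 192.963)·x = 192.21625 − 192.963
x = -0.74675 / -2.002 = 0.37300 → 37.30% Ir-191, 62.70% Ir-193.

37.30%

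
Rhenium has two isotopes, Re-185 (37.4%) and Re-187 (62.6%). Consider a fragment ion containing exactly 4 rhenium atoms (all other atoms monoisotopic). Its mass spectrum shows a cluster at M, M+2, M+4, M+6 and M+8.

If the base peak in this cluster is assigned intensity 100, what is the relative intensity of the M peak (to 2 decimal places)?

Term probabilities: M 0.0196, M+2 0.1310, M+4 0.3289, M+6 0.3670, M+8 0.1536. Base peak = M+6.
P(M+6) = C(4,3) × 0.374^1 × 0.626^3 = 4 × 0.3740 × 0.24531438 = 0.366990 (base)
P(M) = C(4,0) × 0.374^4 × 0.626^0 = 1 × 0.0195653 × 1.0000 = 0.019565
Relative intensity = 0.019565 / 0.366990 × 100 = 5.33

5.33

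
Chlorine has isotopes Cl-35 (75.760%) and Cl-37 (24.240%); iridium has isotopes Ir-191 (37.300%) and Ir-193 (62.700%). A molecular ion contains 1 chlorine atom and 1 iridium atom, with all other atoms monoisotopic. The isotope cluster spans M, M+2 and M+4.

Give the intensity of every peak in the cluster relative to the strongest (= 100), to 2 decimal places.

Chlorine pattern (n=1): 0.7576 : 0.2424
Iridium pattern (n=1): 0.3730 : 0.6270
Convolve the two distributions (both contribute in 2-u steps):
  M: 0.7576×0.3730 = 0.282585
  M+2: 0.7576×0.6270 + 0.2424×0.3730 = 0.565430
  M+4: 0.2424×0.6270 = 0.151985
Scale to base peak (0.565430) = 100: 49.98 : 100.00 : 26.88

49.98 : 100.00 : 26.88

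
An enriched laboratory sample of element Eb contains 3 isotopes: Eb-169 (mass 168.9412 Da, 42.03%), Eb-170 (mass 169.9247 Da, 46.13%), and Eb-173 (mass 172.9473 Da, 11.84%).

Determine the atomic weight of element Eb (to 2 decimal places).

The abundance-weighted mean is 0.4203 × 168.9412 + 0.4613 × 169.9247 + 0.1184 × 172.9473
= 71.00599 + 78.38626 + 20.47696 = 169.86921 Da

169.87 Da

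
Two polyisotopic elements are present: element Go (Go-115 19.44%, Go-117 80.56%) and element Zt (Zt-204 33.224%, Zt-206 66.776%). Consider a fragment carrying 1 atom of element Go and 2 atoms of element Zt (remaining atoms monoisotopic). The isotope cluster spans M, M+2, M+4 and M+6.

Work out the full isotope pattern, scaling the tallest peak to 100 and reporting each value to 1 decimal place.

4.8 : 39.4 : 100.0 : 80.9

Element Go pattern (n=1): 0.1944 : 0.8056
Element Zt pattern (n=2): 0.11038342 : 0.44371316 : 0.44590342
Convolve the two distributions (both contribute in 2-u steps):
  M: 0.1944×0.11038342 = 0.021459
  M+2: 0.1944×0.44371316 + 0.8056×0.11038342 = 0.175183
  M+4: 0.1944×0.44590342 + 0.8056×0.44371316 = 0.444139
  M+6: 0.8056×0.44590342 = 0.359220
Scale to base peak (0.444139) = 100: 4.8 : 39.4 : 100.0 : 80.9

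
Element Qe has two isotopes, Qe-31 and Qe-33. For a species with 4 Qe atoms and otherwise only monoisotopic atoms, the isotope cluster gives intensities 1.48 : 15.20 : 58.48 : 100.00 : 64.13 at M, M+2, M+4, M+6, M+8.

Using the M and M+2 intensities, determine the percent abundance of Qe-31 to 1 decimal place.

28.0%

Write p for the Qe-31 fraction. I(M+2)/I(M) = [C(4,1)·p^3·(1−p)] / p^4 = 4·(1−p)/p = 15.20/1.48 = 10.2703
(1−p)/p = 10.2703/4 = 2.5676  ⇒  p = 1/(1 + 2.5676) = 0.2803
Qe-31: 28.0%, Qe-33: 72.0%.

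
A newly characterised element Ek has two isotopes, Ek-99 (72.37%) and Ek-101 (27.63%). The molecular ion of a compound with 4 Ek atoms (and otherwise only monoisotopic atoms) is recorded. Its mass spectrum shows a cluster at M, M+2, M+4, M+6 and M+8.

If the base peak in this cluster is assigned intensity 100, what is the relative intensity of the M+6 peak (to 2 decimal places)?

Term probabilities: M 0.2743, M+2 0.4189, M+4 0.2399, M+6 0.0611, M+8 0.0058. Base peak = M+2.
P(M+2) = C(4,1) × 0.7237^3 × 0.2763^1 = 4 × 0.37903186 × 0.2763 = 0.418906 (base)
P(M+6) = C(4,3) × 0.7237^1 × 0.2763^3 = 4 × 0.7237 × 0.02109321 = 0.061061
Relative intensity = 0.061061 / 0.418906 × 100 = 14.58

14.58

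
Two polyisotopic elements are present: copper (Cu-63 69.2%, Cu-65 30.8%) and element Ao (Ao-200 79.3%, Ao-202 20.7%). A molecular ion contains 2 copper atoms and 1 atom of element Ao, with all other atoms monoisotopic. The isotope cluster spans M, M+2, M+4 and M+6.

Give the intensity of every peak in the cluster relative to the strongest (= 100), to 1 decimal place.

Copper pattern (n=2): 0.478864 : 0.426272 : 0.094864
Element Ao pattern (n=1): 0.7930 : 0.2070
Convolve the two distributions (both contribute in 2-u steps):
  M: 0.478864×0.7930 = 0.379739
  M+2: 0.478864×0.2070 + 0.426272×0.7930 = 0.437159
  M+4: 0.426272×0.2070 + 0.094864×0.7930 = 0.163465
  M+6: 0.094864×0.2070 = 0.019637
Scale to base peak (0.437159) = 100: 86.9 : 100.0 : 37.4 : 4.5

86.9 : 100.0 : 37.4 : 4.5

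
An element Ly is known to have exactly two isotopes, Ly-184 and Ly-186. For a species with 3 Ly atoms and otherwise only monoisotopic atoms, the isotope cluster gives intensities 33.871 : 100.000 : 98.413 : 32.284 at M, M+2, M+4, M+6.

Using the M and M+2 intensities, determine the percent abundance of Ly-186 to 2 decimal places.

If p is the fraction of Ly that is Ly-184, then I(M+2)/I(M) = [C(3,1)·p^2·(1−p)] / p^3 = 3·(1−p)/p = 100.000/33.871 = 2.9524
(1−p)/p = 2.9524/3 = 0.9841  ⇒  p = 1/(1 + 0.9841) = 0.5040
Ly-184: 50.40%, Ly-186: 49.60%.

49.60%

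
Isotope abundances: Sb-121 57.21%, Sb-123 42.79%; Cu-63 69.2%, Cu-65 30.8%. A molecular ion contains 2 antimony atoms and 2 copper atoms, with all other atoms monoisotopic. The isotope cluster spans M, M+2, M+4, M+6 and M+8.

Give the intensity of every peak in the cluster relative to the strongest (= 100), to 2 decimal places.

Antimony pattern (n=2): 0.32729841 : 0.48960318 : 0.18309841
Copper pattern (n=2): 0.478864 : 0.426272 : 0.094864
Convolve the two distributions (both contribute in 2-u steps):
  M: 0.32729841×0.478864 = 0.156731
  M+2: 0.32729841×0.426272 + 0.48960318×0.478864 = 0.373971
  M+4: 0.32729841×0.094864 + 0.48960318×0.426272 + 0.18309841×0.478864 = 0.327432
  M+6: 0.48960318×0.094864 + 0.18309841×0.426272 = 0.124495
  M+8: 0.18309841×0.094864 = 0.017369
Scale to base peak (0.373971) = 100: 41.91 : 100.00 : 87.56 : 33.29 : 4.64

41.91 : 100.00 : 87.56 : 33.29 : 4.64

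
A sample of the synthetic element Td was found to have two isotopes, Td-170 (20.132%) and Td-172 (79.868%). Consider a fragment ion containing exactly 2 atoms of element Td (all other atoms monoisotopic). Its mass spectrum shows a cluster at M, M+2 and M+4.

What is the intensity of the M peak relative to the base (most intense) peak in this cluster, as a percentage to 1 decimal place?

Term probabilities: M 0.0405, M+2 0.3216, M+4 0.6379. Base peak = M+4.
P(M+4) = C(2,2) × 0.20132^0 × 0.79868^2 = 1 × 1.0000 × 0.63788974 = 0.637890 (base)
P(M) = C(2,0) × 0.20132^2 × 0.79868^0 = 1 × 0.04052974 × 1.0000 = 0.040530
Relative intensity = 0.040530 / 0.637890 × 100 = 6.4

6.4%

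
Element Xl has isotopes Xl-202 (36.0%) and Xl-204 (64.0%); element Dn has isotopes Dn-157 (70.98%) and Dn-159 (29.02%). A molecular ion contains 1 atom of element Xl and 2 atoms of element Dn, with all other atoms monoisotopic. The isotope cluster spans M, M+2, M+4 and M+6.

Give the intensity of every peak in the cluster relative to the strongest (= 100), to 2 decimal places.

Element Xl pattern (n=1): 0.3600 : 0.6400
Element Dn pattern (n=2): 0.50381604 : 0.41196792 : 0.08421604
Convolve the two distributions (both contribute in 2-u steps):
  M: 0.3600×0.50381604 = 0.181374
  M+2: 0.3600×0.41196792 + 0.6400×0.50381604 = 0.470751
  M+4: 0.3600×0.08421604 + 0.6400×0.41196792 = 0.293977
  M+6: 0.6400×0.08421604 = 0.053898
Scale to base peak (0.470751) = 100: 38.53 : 100.00 : 62.45 : 11.45

38.53 : 100.00 : 62.45 : 11.45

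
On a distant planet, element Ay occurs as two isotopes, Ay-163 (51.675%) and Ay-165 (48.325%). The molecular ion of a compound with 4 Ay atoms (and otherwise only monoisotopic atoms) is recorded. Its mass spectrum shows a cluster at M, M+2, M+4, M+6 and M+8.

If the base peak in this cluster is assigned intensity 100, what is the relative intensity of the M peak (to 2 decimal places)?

Term probabilities: M 0.0713, M+2 0.2667, M+4 0.3742, M+6 0.2333, M+8 0.0545. Base peak = M+4.
P(M+4) = C(4,2) × 0.51675^2 × 0.48325^2 = 6 × 0.26703056 × 0.23353056 = 0.374159 (base)
P(M) = C(4,0) × 0.51675^4 × 0.48325^0 = 1 × 0.07130532 × 1.0000 = 0.071305
Relative intensity = 0.071305 / 0.374159 × 100 = 19.06

19.06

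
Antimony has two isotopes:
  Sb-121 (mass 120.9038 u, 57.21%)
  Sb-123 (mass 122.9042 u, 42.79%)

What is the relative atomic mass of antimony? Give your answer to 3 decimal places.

121.760 u

Average mass = Σ (abundance × isotope mass) = 0.5721 × 120.9038 + 0.4279 × 122.9042
= 69.16906 + 52.59071 = 121.75977 u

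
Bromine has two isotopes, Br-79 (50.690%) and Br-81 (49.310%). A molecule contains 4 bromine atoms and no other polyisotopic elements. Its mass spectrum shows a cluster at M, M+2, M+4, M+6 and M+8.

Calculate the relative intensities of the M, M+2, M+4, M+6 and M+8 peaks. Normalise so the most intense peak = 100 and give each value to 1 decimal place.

Expanding (0.50690 + 0.49310)^4:
P(M) = 0.50690^4 = 0.066022
P(M+2) = 4 × 0.50690^3 × 0.49310^1 = 0.256899
P(M+4) = 6 × 0.50690^2 × 0.49310^2 = 0.374857
P(M+6) = 4 × 0.50690^1 × 0.49310^3 = 0.243101
P(M+8) = 0.49310^4 = 0.059121
The M+4 peak is largest (0.374857); scaling to 100 gives 17.6 : 68.5 : 100.0 : 64.9 : 15.8.

17.6 : 68.5 : 100.0 : 64.9 : 15.8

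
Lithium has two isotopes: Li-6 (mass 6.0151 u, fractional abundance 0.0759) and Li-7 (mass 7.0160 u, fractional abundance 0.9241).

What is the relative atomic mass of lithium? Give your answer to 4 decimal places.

Ar = Σ fᵢ·mᵢ = 0.0759 × 6.0151 + 0.9241 × 7.0160
= 0.45655 + 6.48349 = 6.94004 u

6.9400 u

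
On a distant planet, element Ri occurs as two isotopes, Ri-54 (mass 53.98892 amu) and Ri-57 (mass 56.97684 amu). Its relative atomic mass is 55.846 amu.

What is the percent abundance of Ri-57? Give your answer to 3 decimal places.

With x = fraction of Ri-54 (so Ri-57 is 1 − x):
53.98892·x + 56.97684·(1 − x) = 55.846
(53.98892 − 56.97684)·x = 55.846 − 56.97684
x = -1.13084 / -2.98792 = 0.37847 → 37.847% Ri-54, 62.153% Ri-57.

62.153%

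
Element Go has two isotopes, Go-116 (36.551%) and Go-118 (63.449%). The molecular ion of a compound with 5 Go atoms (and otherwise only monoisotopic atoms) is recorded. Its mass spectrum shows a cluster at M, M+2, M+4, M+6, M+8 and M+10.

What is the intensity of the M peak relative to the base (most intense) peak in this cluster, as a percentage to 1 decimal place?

1.9%

(0.36551 + 0.63449)^5 gives M 0.0065, M+2 0.0566, M+4 0.1966, M+6 0.3413, M+8 0.2962, M+10 0.1028; the largest is M+6.
P(M+6) = C(5,3) × 0.36551^2 × 0.63449^3 = 10 × 0.13359756 × 0.25543144 = 0.341250 (base)
P(M) = C(5,0) × 0.36551^5 × 0.63449^0 = 1 × 0.00652374 × 1.0000 = 0.006524
Relative intensity = 0.006524 / 0.341250 × 100 = 1.9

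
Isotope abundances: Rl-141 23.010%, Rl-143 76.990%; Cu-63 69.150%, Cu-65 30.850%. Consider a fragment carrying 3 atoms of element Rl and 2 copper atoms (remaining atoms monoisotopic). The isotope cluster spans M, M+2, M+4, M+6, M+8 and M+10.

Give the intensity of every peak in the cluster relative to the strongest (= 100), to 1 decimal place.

1.4 : 15.7 : 61.6 : 100.0 : 57.8 : 10.7

Element Rl pattern (n=3): 0.01218288 : 0.1222894 : 0.40917257 : 0.45635515
Copper pattern (n=2): 0.47817225 : 0.4266555 : 0.09517225
Convolve the two distributions (both contribute in 2-u steps):
  M: 0.01218288×0.47817225 = 0.005826
  M+2: 0.01218288×0.4266555 + 0.1222894×0.47817225 = 0.063673
  M+4: 0.01218288×0.09517225 + 0.1222894×0.4266555 + 0.40917257×0.47817225 = 0.248990
  M+6: 0.1222894×0.09517225 + 0.40917257×0.4266555 + 0.45635515×0.47817225 = 0.404431
  M+8: 0.40917257×0.09517225 + 0.45635515×0.4266555 = 0.233648
  M+10: 0.45635515×0.09517225 = 0.043432
Scale to base peak (0.404431) = 100: 1.4 : 15.7 : 61.6 : 100.0 : 57.8 : 10.7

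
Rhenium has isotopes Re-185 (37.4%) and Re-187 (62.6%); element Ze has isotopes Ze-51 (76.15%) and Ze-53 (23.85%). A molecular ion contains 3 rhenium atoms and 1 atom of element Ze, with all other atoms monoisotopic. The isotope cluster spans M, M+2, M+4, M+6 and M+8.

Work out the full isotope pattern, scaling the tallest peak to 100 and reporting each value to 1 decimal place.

Rhenium pattern (n=3): 0.05231362 : 0.26268713 : 0.43968487 : 0.24531438
Element Ze pattern (n=1): 0.7615 : 0.2385
Convolve the two distributions (both contribute in 2-u steps):
  M: 0.05231362×0.7615 = 0.039837
  M+2: 0.05231362×0.2385 + 0.26268713×0.7615 = 0.212513
  M+4: 0.26268713×0.2385 + 0.43968487×0.7615 = 0.397471
  M+6: 0.43968487×0.2385 + 0.24531438×0.7615 = 0.291672
  M+8: 0.24531438×0.2385 = 0.058507
Scale to base peak (0.397471) = 100: 10.0 : 53.5 : 100.0 : 73.4 : 14.7

10.0 : 53.5 : 100.0 : 73.4 : 14.7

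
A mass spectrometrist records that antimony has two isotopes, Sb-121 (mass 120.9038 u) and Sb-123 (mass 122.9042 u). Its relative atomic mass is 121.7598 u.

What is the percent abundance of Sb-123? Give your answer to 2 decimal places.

42.79%

Writing the weighted mean with unknown fraction x of Sb-121:
120.9038·x + 122.9042·(1 − x) = 121.7598
(120.9038 − 122.9042)·x = 121.7598 − 122.9042
x = -1.1444 / -2.0004 = 0.57209 → 57.21% Sb-121, 42.79% Sb-123.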